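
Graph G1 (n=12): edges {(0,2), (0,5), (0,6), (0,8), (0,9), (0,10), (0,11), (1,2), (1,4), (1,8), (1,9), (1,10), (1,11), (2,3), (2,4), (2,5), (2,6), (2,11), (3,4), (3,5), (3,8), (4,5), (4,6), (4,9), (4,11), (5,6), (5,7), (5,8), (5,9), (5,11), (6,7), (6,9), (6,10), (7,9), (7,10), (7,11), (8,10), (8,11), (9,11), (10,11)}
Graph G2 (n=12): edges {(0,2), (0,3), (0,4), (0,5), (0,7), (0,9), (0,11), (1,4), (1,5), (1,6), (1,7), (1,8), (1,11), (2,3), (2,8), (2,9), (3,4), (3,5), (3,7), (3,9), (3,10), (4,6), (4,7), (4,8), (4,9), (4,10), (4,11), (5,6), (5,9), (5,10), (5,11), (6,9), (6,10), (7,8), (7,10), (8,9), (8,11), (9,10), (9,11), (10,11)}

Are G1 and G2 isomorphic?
Yes, isomorphic

The graphs are isomorphic.
One valid mapping φ: V(G1) → V(G2): 0→11, 1→7, 2→0, 3→2, 4→3, 5→9, 6→5, 7→6, 8→8, 9→10, 10→1, 11→4

Verify φ preserves adjacency — for each edge of G1, its image is an edge of G2:
  (0,2) → (φ(0),φ(2)) = (0,11) ∈ E(G2) ✓
  (0,5) → (φ(0),φ(5)) = (9,11) ∈ E(G2) ✓
  (0,6) → (φ(0),φ(6)) = (5,11) ∈ E(G2) ✓
  (0,8) → (φ(0),φ(8)) = (8,11) ∈ E(G2) ✓
  (0,9) → (φ(0),φ(9)) = (10,11) ∈ E(G2) ✓
  (0,10) → (φ(0),φ(10)) = (1,11) ∈ E(G2) ✓
  (0,11) → (φ(0),φ(11)) = (4,11) ∈ E(G2) ✓
  (1,2) → (φ(1),φ(2)) = (0,7) ∈ E(G2) ✓
  (1,4) → (φ(1),φ(4)) = (3,7) ∈ E(G2) ✓
  (1,8) → (φ(1),φ(8)) = (7,8) ∈ E(G2) ✓
  (1,9) → (φ(1),φ(9)) = (7,10) ∈ E(G2) ✓
  (1,10) → (φ(1),φ(10)) = (1,7) ∈ E(G2) ✓
  (1,11) → (φ(1),φ(11)) = (4,7) ∈ E(G2) ✓
  (2,3) → (φ(2),φ(3)) = (0,2) ∈ E(G2) ✓
  (2,4) → (φ(2),φ(4)) = (0,3) ∈ E(G2) ✓
  (2,5) → (φ(2),φ(5)) = (0,9) ∈ E(G2) ✓
  (2,6) → (φ(2),φ(6)) = (0,5) ∈ E(G2) ✓
  (2,11) → (φ(2),φ(11)) = (0,4) ∈ E(G2) ✓
  (3,4) → (φ(3),φ(4)) = (2,3) ∈ E(G2) ✓
  (3,5) → (φ(3),φ(5)) = (2,9) ∈ E(G2) ✓
  (3,8) → (φ(3),φ(8)) = (2,8) ∈ E(G2) ✓
  (4,5) → (φ(4),φ(5)) = (3,9) ∈ E(G2) ✓
  (4,6) → (φ(4),φ(6)) = (3,5) ∈ E(G2) ✓
  (4,9) → (φ(4),φ(9)) = (3,10) ∈ E(G2) ✓
  (4,11) → (φ(4),φ(11)) = (3,4) ∈ E(G2) ✓
  (5,6) → (φ(5),φ(6)) = (5,9) ∈ E(G2) ✓
  (5,7) → (φ(5),φ(7)) = (6,9) ∈ E(G2) ✓
  (5,8) → (φ(5),φ(8)) = (8,9) ∈ E(G2) ✓
  (5,9) → (φ(5),φ(9)) = (9,10) ∈ E(G2) ✓
  (5,11) → (φ(5),φ(11)) = (4,9) ∈ E(G2) ✓
  (6,7) → (φ(6),φ(7)) = (5,6) ∈ E(G2) ✓
  (6,9) → (φ(6),φ(9)) = (5,10) ∈ E(G2) ✓
  (6,10) → (φ(6),φ(10)) = (1,5) ∈ E(G2) ✓
  (7,9) → (φ(7),φ(9)) = (6,10) ∈ E(G2) ✓
  (7,10) → (φ(7),φ(10)) = (1,6) ∈ E(G2) ✓
  (7,11) → (φ(7),φ(11)) = (4,6) ∈ E(G2) ✓
  (8,10) → (φ(8),φ(10)) = (1,8) ∈ E(G2) ✓
  (8,11) → (φ(8),φ(11)) = (4,8) ∈ E(G2) ✓
  (9,11) → (φ(9),φ(11)) = (4,10) ∈ E(G2) ✓
  (10,11) → (φ(10),φ(11)) = (1,4) ∈ E(G2) ✓
All 40 edges of G1 map to edges of G2, and |E(G1)| = |E(G2)| = 40, so φ is a bijection on edges as well as vertices. Hence G1 ≅ G2.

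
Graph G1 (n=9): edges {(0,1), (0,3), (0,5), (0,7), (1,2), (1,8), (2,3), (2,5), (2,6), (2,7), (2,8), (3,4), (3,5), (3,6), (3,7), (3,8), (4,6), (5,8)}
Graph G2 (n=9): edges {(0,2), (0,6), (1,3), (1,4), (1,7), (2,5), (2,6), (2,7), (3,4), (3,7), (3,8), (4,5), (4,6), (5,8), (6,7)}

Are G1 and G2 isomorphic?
No, not isomorphic

The graphs are NOT isomorphic.

Degrees in G1: deg(0)=4, deg(1)=3, deg(2)=6, deg(3)=7, deg(4)=2, deg(5)=4, deg(6)=3, deg(7)=3, deg(8)=4.
Sorted degree sequence of G1: [7, 6, 4, 4, 4, 3, 3, 3, 2].
Degrees in G2: deg(0)=2, deg(1)=3, deg(2)=4, deg(3)=4, deg(4)=4, deg(5)=3, deg(6)=4, deg(7)=4, deg(8)=2.
Sorted degree sequence of G2: [4, 4, 4, 4, 4, 3, 3, 2, 2].
The (sorted) degree sequence is an isomorphism invariant, so since G1 and G2 have different degree sequences they cannot be isomorphic.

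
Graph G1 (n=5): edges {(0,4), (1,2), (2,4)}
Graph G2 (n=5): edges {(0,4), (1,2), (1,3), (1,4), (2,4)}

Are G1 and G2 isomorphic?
No, not isomorphic

The graphs are NOT isomorphic.

Counting edges: G1 has 3 edge(s); G2 has 5 edge(s).
Edge count is an isomorphism invariant (a bijection on vertices induces a bijection on edges), so differing edge counts rule out isomorphism.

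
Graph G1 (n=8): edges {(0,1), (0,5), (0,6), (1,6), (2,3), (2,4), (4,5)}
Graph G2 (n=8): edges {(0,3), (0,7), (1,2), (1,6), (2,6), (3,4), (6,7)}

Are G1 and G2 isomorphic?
Yes, isomorphic

The graphs are isomorphic.
One valid mapping φ: V(G1) → V(G2): 0→6, 1→1, 2→3, 3→4, 4→0, 5→7, 6→2, 7→5

Verify φ preserves adjacency — for each edge of G1, its image is an edge of G2:
  (0,1) → (φ(0),φ(1)) = (1,6) ∈ E(G2) ✓
  (0,5) → (φ(0),φ(5)) = (6,7) ∈ E(G2) ✓
  (0,6) → (φ(0),φ(6)) = (2,6) ∈ E(G2) ✓
  (1,6) → (φ(1),φ(6)) = (1,2) ∈ E(G2) ✓
  (2,3) → (φ(2),φ(3)) = (3,4) ∈ E(G2) ✓
  (2,4) → (φ(2),φ(4)) = (0,3) ∈ E(G2) ✓
  (4,5) → (φ(4),φ(5)) = (0,7) ∈ E(G2) ✓
All 7 edges of G1 map to edges of G2, and |E(G1)| = |E(G2)| = 7, so φ is a bijection on edges as well as vertices. Hence G1 ≅ G2.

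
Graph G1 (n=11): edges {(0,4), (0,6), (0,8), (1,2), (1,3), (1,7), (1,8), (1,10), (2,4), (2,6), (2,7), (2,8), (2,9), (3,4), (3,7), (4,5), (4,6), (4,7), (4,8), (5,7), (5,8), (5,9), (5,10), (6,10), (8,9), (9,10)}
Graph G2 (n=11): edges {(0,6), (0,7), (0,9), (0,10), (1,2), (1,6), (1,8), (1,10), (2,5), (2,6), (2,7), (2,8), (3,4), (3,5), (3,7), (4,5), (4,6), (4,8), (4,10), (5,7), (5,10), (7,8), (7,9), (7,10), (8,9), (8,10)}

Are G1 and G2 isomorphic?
Yes, isomorphic

The graphs are isomorphic.
One valid mapping φ: V(G1) → V(G2): 0→9, 1→4, 2→10, 3→3, 4→7, 5→2, 6→0, 7→5, 8→8, 9→1, 10→6

Verify φ preserves adjacency — for each edge of G1, its image is an edge of G2:
  (0,4) → (φ(0),φ(4)) = (7,9) ∈ E(G2) ✓
  (0,6) → (φ(0),φ(6)) = (0,9) ∈ E(G2) ✓
  (0,8) → (φ(0),φ(8)) = (8,9) ∈ E(G2) ✓
  (1,2) → (φ(1),φ(2)) = (4,10) ∈ E(G2) ✓
  (1,3) → (φ(1),φ(3)) = (3,4) ∈ E(G2) ✓
  (1,7) → (φ(1),φ(7)) = (4,5) ∈ E(G2) ✓
  (1,8) → (φ(1),φ(8)) = (4,8) ∈ E(G2) ✓
  (1,10) → (φ(1),φ(10)) = (4,6) ∈ E(G2) ✓
  (2,4) → (φ(2),φ(4)) = (7,10) ∈ E(G2) ✓
  (2,6) → (φ(2),φ(6)) = (0,10) ∈ E(G2) ✓
  (2,7) → (φ(2),φ(7)) = (5,10) ∈ E(G2) ✓
  (2,8) → (φ(2),φ(8)) = (8,10) ∈ E(G2) ✓
  (2,9) → (φ(2),φ(9)) = (1,10) ∈ E(G2) ✓
  (3,4) → (φ(3),φ(4)) = (3,7) ∈ E(G2) ✓
  (3,7) → (φ(3),φ(7)) = (3,5) ∈ E(G2) ✓
  (4,5) → (φ(4),φ(5)) = (2,7) ∈ E(G2) ✓
  (4,6) → (φ(4),φ(6)) = (0,7) ∈ E(G2) ✓
  (4,7) → (φ(4),φ(7)) = (5,7) ∈ E(G2) ✓
  (4,8) → (φ(4),φ(8)) = (7,8) ∈ E(G2) ✓
  (5,7) → (φ(5),φ(7)) = (2,5) ∈ E(G2) ✓
  (5,8) → (φ(5),φ(8)) = (2,8) ∈ E(G2) ✓
  (5,9) → (φ(5),φ(9)) = (1,2) ∈ E(G2) ✓
  (5,10) → (φ(5),φ(10)) = (2,6) ∈ E(G2) ✓
  (6,10) → (φ(6),φ(10)) = (0,6) ∈ E(G2) ✓
  (8,9) → (φ(8),φ(9)) = (1,8) ∈ E(G2) ✓
  (9,10) → (φ(9),φ(10)) = (1,6) ∈ E(G2) ✓
All 26 edges of G1 map to edges of G2, and |E(G1)| = |E(G2)| = 26, so φ is a bijection on edges as well as vertices. Hence G1 ≅ G2.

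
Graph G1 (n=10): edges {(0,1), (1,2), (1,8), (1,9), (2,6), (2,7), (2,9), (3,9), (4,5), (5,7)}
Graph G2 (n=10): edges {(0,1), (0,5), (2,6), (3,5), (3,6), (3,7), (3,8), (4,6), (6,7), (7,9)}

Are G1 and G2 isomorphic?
Yes, isomorphic

The graphs are isomorphic.
One valid mapping φ: V(G1) → V(G2): 0→2, 1→6, 2→3, 3→9, 4→1, 5→0, 6→8, 7→5, 8→4, 9→7

Verify φ preserves adjacency — for each edge of G1, its image is an edge of G2:
  (0,1) → (φ(0),φ(1)) = (2,6) ∈ E(G2) ✓
  (1,2) → (φ(1),φ(2)) = (3,6) ∈ E(G2) ✓
  (1,8) → (φ(1),φ(8)) = (4,6) ∈ E(G2) ✓
  (1,9) → (φ(1),φ(9)) = (6,7) ∈ E(G2) ✓
  (2,6) → (φ(2),φ(6)) = (3,8) ∈ E(G2) ✓
  (2,7) → (φ(2),φ(7)) = (3,5) ∈ E(G2) ✓
  (2,9) → (φ(2),φ(9)) = (3,7) ∈ E(G2) ✓
  (3,9) → (φ(3),φ(9)) = (7,9) ∈ E(G2) ✓
  (4,5) → (φ(4),φ(5)) = (0,1) ∈ E(G2) ✓
  (5,7) → (φ(5),φ(7)) = (0,5) ∈ E(G2) ✓
All 10 edges of G1 map to edges of G2, and |E(G1)| = |E(G2)| = 10, so φ is a bijection on edges as well as vertices. Hence G1 ≅ G2.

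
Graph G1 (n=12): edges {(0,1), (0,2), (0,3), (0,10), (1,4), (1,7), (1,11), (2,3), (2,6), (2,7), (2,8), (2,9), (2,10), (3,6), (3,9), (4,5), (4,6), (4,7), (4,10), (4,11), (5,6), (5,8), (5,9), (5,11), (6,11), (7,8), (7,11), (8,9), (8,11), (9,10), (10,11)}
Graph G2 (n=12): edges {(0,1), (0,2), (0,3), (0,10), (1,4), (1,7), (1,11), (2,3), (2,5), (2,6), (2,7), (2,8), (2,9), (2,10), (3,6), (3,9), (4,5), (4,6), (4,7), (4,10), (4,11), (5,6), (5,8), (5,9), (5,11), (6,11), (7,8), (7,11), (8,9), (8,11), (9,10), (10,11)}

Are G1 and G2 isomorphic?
No, not isomorphic

The graphs are NOT isomorphic.

Counting edges: G1 has 31 edge(s); G2 has 32 edge(s).
Edge count is an isomorphism invariant (a bijection on vertices induces a bijection on edges), so differing edge counts rule out isomorphism.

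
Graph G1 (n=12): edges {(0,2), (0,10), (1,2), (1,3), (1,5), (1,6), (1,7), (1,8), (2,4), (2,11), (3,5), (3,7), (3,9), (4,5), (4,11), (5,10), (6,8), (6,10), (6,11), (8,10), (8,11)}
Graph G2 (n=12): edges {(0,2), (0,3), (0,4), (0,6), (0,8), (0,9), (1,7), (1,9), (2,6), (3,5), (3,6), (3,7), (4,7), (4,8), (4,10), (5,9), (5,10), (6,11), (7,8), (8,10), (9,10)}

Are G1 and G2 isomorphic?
Yes, isomorphic

The graphs are isomorphic.
One valid mapping φ: V(G1) → V(G2): 0→1, 1→0, 2→9, 3→6, 4→5, 5→3, 6→4, 7→2, 8→8, 9→11, 10→7, 11→10

Verify φ preserves adjacency — for each edge of G1, its image is an edge of G2:
  (0,2) → (φ(0),φ(2)) = (1,9) ∈ E(G2) ✓
  (0,10) → (φ(0),φ(10)) = (1,7) ∈ E(G2) ✓
  (1,2) → (φ(1),φ(2)) = (0,9) ∈ E(G2) ✓
  (1,3) → (φ(1),φ(3)) = (0,6) ∈ E(G2) ✓
  (1,5) → (φ(1),φ(5)) = (0,3) ∈ E(G2) ✓
  (1,6) → (φ(1),φ(6)) = (0,4) ∈ E(G2) ✓
  (1,7) → (φ(1),φ(7)) = (0,2) ∈ E(G2) ✓
  (1,8) → (φ(1),φ(8)) = (0,8) ∈ E(G2) ✓
  (2,4) → (φ(2),φ(4)) = (5,9) ∈ E(G2) ✓
  (2,11) → (φ(2),φ(11)) = (9,10) ∈ E(G2) ✓
  (3,5) → (φ(3),φ(5)) = (3,6) ∈ E(G2) ✓
  (3,7) → (φ(3),φ(7)) = (2,6) ∈ E(G2) ✓
  (3,9) → (φ(3),φ(9)) = (6,11) ∈ E(G2) ✓
  (4,5) → (φ(4),φ(5)) = (3,5) ∈ E(G2) ✓
  (4,11) → (φ(4),φ(11)) = (5,10) ∈ E(G2) ✓
  (5,10) → (φ(5),φ(10)) = (3,7) ∈ E(G2) ✓
  (6,8) → (φ(6),φ(8)) = (4,8) ∈ E(G2) ✓
  (6,10) → (φ(6),φ(10)) = (4,7) ∈ E(G2) ✓
  (6,11) → (φ(6),φ(11)) = (4,10) ∈ E(G2) ✓
  (8,10) → (φ(8),φ(10)) = (7,8) ∈ E(G2) ✓
  (8,11) → (φ(8),φ(11)) = (8,10) ∈ E(G2) ✓
All 21 edges of G1 map to edges of G2, and |E(G1)| = |E(G2)| = 21, so φ is a bijection on edges as well as vertices. Hence G1 ≅ G2.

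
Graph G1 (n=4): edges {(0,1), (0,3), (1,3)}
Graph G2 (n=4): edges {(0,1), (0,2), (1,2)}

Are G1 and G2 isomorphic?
Yes, isomorphic

The graphs are isomorphic.
One valid mapping φ: V(G1) → V(G2): 0→1, 1→0, 2→3, 3→2

Verify φ preserves adjacency — for each edge of G1, its image is an edge of G2:
  (0,1) → (φ(0),φ(1)) = (0,1) ∈ E(G2) ✓
  (0,3) → (φ(0),φ(3)) = (1,2) ∈ E(G2) ✓
  (1,3) → (φ(1),φ(3)) = (0,2) ∈ E(G2) ✓
All 3 edges of G1 map to edges of G2, and |E(G1)| = |E(G2)| = 3, so φ is a bijection on edges as well as vertices. Hence G1 ≅ G2.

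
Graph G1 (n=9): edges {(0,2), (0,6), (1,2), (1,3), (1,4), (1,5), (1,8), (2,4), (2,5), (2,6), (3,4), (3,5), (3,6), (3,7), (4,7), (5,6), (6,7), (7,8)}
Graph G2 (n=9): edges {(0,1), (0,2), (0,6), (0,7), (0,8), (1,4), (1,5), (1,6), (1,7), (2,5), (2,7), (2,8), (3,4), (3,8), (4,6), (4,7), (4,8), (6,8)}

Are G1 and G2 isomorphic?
Yes, isomorphic

The graphs are isomorphic.
One valid mapping φ: V(G1) → V(G2): 0→3, 1→1, 2→4, 3→0, 4→7, 5→6, 6→8, 7→2, 8→5

Verify φ preserves adjacency — for each edge of G1, its image is an edge of G2:
  (0,2) → (φ(0),φ(2)) = (3,4) ∈ E(G2) ✓
  (0,6) → (φ(0),φ(6)) = (3,8) ∈ E(G2) ✓
  (1,2) → (φ(1),φ(2)) = (1,4) ∈ E(G2) ✓
  (1,3) → (φ(1),φ(3)) = (0,1) ∈ E(G2) ✓
  (1,4) → (φ(1),φ(4)) = (1,7) ∈ E(G2) ✓
  (1,5) → (φ(1),φ(5)) = (1,6) ∈ E(G2) ✓
  (1,8) → (φ(1),φ(8)) = (1,5) ∈ E(G2) ✓
  (2,4) → (φ(2),φ(4)) = (4,7) ∈ E(G2) ✓
  (2,5) → (φ(2),φ(5)) = (4,6) ∈ E(G2) ✓
  (2,6) → (φ(2),φ(6)) = (4,8) ∈ E(G2) ✓
  (3,4) → (φ(3),φ(4)) = (0,7) ∈ E(G2) ✓
  (3,5) → (φ(3),φ(5)) = (0,6) ∈ E(G2) ✓
  (3,6) → (φ(3),φ(6)) = (0,8) ∈ E(G2) ✓
  (3,7) → (φ(3),φ(7)) = (0,2) ∈ E(G2) ✓
  (4,7) → (φ(4),φ(7)) = (2,7) ∈ E(G2) ✓
  (5,6) → (φ(5),φ(6)) = (6,8) ∈ E(G2) ✓
  (6,7) → (φ(6),φ(7)) = (2,8) ∈ E(G2) ✓
  (7,8) → (φ(7),φ(8)) = (2,5) ∈ E(G2) ✓
All 18 edges of G1 map to edges of G2, and |E(G1)| = |E(G2)| = 18, so φ is a bijection on edges as well as vertices. Hence G1 ≅ G2.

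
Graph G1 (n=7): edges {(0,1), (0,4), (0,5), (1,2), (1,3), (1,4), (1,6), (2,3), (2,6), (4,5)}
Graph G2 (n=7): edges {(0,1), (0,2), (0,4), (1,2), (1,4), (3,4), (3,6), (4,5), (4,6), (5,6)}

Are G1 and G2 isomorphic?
Yes, isomorphic

The graphs are isomorphic.
One valid mapping φ: V(G1) → V(G2): 0→1, 1→4, 2→6, 3→5, 4→0, 5→2, 6→3

Verify φ preserves adjacency — for each edge of G1, its image is an edge of G2:
  (0,1) → (φ(0),φ(1)) = (1,4) ∈ E(G2) ✓
  (0,4) → (φ(0),φ(4)) = (0,1) ∈ E(G2) ✓
  (0,5) → (φ(0),φ(5)) = (1,2) ∈ E(G2) ✓
  (1,2) → (φ(1),φ(2)) = (4,6) ∈ E(G2) ✓
  (1,3) → (φ(1),φ(3)) = (4,5) ∈ E(G2) ✓
  (1,4) → (φ(1),φ(4)) = (0,4) ∈ E(G2) ✓
  (1,6) → (φ(1),φ(6)) = (3,4) ∈ E(G2) ✓
  (2,3) → (φ(2),φ(3)) = (5,6) ∈ E(G2) ✓
  (2,6) → (φ(2),φ(6)) = (3,6) ∈ E(G2) ✓
  (4,5) → (φ(4),φ(5)) = (0,2) ∈ E(G2) ✓
All 10 edges of G1 map to edges of G2, and |E(G1)| = |E(G2)| = 10, so φ is a bijection on edges as well as vertices. Hence G1 ≅ G2.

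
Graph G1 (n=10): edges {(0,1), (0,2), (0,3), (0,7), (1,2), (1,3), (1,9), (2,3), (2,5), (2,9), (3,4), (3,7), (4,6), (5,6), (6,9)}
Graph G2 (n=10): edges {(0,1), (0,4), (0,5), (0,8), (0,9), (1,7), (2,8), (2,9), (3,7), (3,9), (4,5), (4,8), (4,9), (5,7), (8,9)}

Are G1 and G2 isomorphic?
Yes, isomorphic

The graphs are isomorphic.
One valid mapping φ: V(G1) → V(G2): 0→8, 1→4, 2→0, 3→9, 4→3, 5→1, 6→7, 7→2, 8→6, 9→5

Verify φ preserves adjacency — for each edge of G1, its image is an edge of G2:
  (0,1) → (φ(0),φ(1)) = (4,8) ∈ E(G2) ✓
  (0,2) → (φ(0),φ(2)) = (0,8) ∈ E(G2) ✓
  (0,3) → (φ(0),φ(3)) = (8,9) ∈ E(G2) ✓
  (0,7) → (φ(0),φ(7)) = (2,8) ∈ E(G2) ✓
  (1,2) → (φ(1),φ(2)) = (0,4) ∈ E(G2) ✓
  (1,3) → (φ(1),φ(3)) = (4,9) ∈ E(G2) ✓
  (1,9) → (φ(1),φ(9)) = (4,5) ∈ E(G2) ✓
  (2,3) → (φ(2),φ(3)) = (0,9) ∈ E(G2) ✓
  (2,5) → (φ(2),φ(5)) = (0,1) ∈ E(G2) ✓
  (2,9) → (φ(2),φ(9)) = (0,5) ∈ E(G2) ✓
  (3,4) → (φ(3),φ(4)) = (3,9) ∈ E(G2) ✓
  (3,7) → (φ(3),φ(7)) = (2,9) ∈ E(G2) ✓
  (4,6) → (φ(4),φ(6)) = (3,7) ∈ E(G2) ✓
  (5,6) → (φ(5),φ(6)) = (1,7) ∈ E(G2) ✓
  (6,9) → (φ(6),φ(9)) = (5,7) ∈ E(G2) ✓
All 15 edges of G1 map to edges of G2, and |E(G1)| = |E(G2)| = 15, so φ is a bijection on edges as well as vertices. Hence G1 ≅ G2.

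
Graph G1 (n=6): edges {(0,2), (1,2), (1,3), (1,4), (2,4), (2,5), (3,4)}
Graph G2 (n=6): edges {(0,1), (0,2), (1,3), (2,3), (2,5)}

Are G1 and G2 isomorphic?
No, not isomorphic

The graphs are NOT isomorphic.

Connected components of G1: 1 component(s) with vertex sets [[0, 1, 2, 3, 4, 5]], sizes [6].
Connected components of G2: 2 component(s) with vertex sets [[4], [0, 1, 2, 3, 5]], sizes [1, 5].
The number of connected components (and the multiset of component sizes) is an isomorphism invariant — an isomorphism maps each component of G1 bijectively onto a component of G2. Since G1 has 1 component(s) and G2 has 2, they cannot be isomorphic.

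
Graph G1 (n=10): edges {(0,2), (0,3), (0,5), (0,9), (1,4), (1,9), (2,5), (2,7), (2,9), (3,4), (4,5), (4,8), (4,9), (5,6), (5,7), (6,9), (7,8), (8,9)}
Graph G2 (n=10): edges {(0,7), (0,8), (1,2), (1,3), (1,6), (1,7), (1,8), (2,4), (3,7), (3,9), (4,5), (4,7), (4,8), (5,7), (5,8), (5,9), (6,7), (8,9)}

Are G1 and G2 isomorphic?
Yes, isomorphic

The graphs are isomorphic.
One valid mapping φ: V(G1) → V(G2): 0→4, 1→6, 2→5, 3→2, 4→1, 5→8, 6→0, 7→9, 8→3, 9→7

Verify φ preserves adjacency — for each edge of G1, its image is an edge of G2:
  (0,2) → (φ(0),φ(2)) = (4,5) ∈ E(G2) ✓
  (0,3) → (φ(0),φ(3)) = (2,4) ∈ E(G2) ✓
  (0,5) → (φ(0),φ(5)) = (4,8) ∈ E(G2) ✓
  (0,9) → (φ(0),φ(9)) = (4,7) ∈ E(G2) ✓
  (1,4) → (φ(1),φ(4)) = (1,6) ∈ E(G2) ✓
  (1,9) → (φ(1),φ(9)) = (6,7) ∈ E(G2) ✓
  (2,5) → (φ(2),φ(5)) = (5,8) ∈ E(G2) ✓
  (2,7) → (φ(2),φ(7)) = (5,9) ∈ E(G2) ✓
  (2,9) → (φ(2),φ(9)) = (5,7) ∈ E(G2) ✓
  (3,4) → (φ(3),φ(4)) = (1,2) ∈ E(G2) ✓
  (4,5) → (φ(4),φ(5)) = (1,8) ∈ E(G2) ✓
  (4,8) → (φ(4),φ(8)) = (1,3) ∈ E(G2) ✓
  (4,9) → (φ(4),φ(9)) = (1,7) ∈ E(G2) ✓
  (5,6) → (φ(5),φ(6)) = (0,8) ∈ E(G2) ✓
  (5,7) → (φ(5),φ(7)) = (8,9) ∈ E(G2) ✓
  (6,9) → (φ(6),φ(9)) = (0,7) ∈ E(G2) ✓
  (7,8) → (φ(7),φ(8)) = (3,9) ∈ E(G2) ✓
  (8,9) → (φ(8),φ(9)) = (3,7) ∈ E(G2) ✓
All 18 edges of G1 map to edges of G2, and |E(G1)| = |E(G2)| = 18, so φ is a bijection on edges as well as vertices. Hence G1 ≅ G2.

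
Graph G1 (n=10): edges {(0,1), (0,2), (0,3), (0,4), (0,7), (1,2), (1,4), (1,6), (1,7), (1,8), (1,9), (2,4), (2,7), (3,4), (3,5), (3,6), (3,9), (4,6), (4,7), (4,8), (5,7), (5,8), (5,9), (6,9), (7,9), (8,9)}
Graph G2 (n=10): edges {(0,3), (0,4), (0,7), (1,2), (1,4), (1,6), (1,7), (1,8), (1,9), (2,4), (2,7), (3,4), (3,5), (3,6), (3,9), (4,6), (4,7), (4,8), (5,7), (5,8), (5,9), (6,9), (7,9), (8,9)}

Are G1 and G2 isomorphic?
No, not isomorphic

The graphs are NOT isomorphic.

Counting edges: G1 has 26 edge(s); G2 has 24 edge(s).
Edge count is an isomorphism invariant (a bijection on vertices induces a bijection on edges), so differing edge counts rule out isomorphism.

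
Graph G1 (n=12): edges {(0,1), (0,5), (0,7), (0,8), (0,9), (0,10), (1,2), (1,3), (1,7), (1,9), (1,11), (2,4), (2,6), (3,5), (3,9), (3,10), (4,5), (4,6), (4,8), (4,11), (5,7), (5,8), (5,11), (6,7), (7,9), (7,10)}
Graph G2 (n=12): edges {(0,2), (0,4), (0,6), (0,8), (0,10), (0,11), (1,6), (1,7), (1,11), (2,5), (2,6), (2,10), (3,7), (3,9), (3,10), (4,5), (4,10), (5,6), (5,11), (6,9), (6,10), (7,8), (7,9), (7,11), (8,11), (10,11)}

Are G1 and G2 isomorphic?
Yes, isomorphic

The graphs are isomorphic.
One valid mapping φ: V(G1) → V(G2): 0→0, 1→6, 2→9, 3→5, 4→7, 5→11, 6→3, 7→10, 8→8, 9→2, 10→4, 11→1

Verify φ preserves adjacency — for each edge of G1, its image is an edge of G2:
  (0,1) → (φ(0),φ(1)) = (0,6) ∈ E(G2) ✓
  (0,5) → (φ(0),φ(5)) = (0,11) ∈ E(G2) ✓
  (0,7) → (φ(0),φ(7)) = (0,10) ∈ E(G2) ✓
  (0,8) → (φ(0),φ(8)) = (0,8) ∈ E(G2) ✓
  (0,9) → (φ(0),φ(9)) = (0,2) ∈ E(G2) ✓
  (0,10) → (φ(0),φ(10)) = (0,4) ∈ E(G2) ✓
  (1,2) → (φ(1),φ(2)) = (6,9) ∈ E(G2) ✓
  (1,3) → (φ(1),φ(3)) = (5,6) ∈ E(G2) ✓
  (1,7) → (φ(1),φ(7)) = (6,10) ∈ E(G2) ✓
  (1,9) → (φ(1),φ(9)) = (2,6) ∈ E(G2) ✓
  (1,11) → (φ(1),φ(11)) = (1,6) ∈ E(G2) ✓
  (2,4) → (φ(2),φ(4)) = (7,9) ∈ E(G2) ✓
  (2,6) → (φ(2),φ(6)) = (3,9) ∈ E(G2) ✓
  (3,5) → (φ(3),φ(5)) = (5,11) ∈ E(G2) ✓
  (3,9) → (φ(3),φ(9)) = (2,5) ∈ E(G2) ✓
  (3,10) → (φ(3),φ(10)) = (4,5) ∈ E(G2) ✓
  (4,5) → (φ(4),φ(5)) = (7,11) ∈ E(G2) ✓
  (4,6) → (φ(4),φ(6)) = (3,7) ∈ E(G2) ✓
  (4,8) → (φ(4),φ(8)) = (7,8) ∈ E(G2) ✓
  (4,11) → (φ(4),φ(11)) = (1,7) ∈ E(G2) ✓
  (5,7) → (φ(5),φ(7)) = (10,11) ∈ E(G2) ✓
  (5,8) → (φ(5),φ(8)) = (8,11) ∈ E(G2) ✓
  (5,11) → (φ(5),φ(11)) = (1,11) ∈ E(G2) ✓
  (6,7) → (φ(6),φ(7)) = (3,10) ∈ E(G2) ✓
  (7,9) → (φ(7),φ(9)) = (2,10) ∈ E(G2) ✓
  (7,10) → (φ(7),φ(10)) = (4,10) ∈ E(G2) ✓
All 26 edges of G1 map to edges of G2, and |E(G1)| = |E(G2)| = 26, so φ is a bijection on edges as well as vertices. Hence G1 ≅ G2.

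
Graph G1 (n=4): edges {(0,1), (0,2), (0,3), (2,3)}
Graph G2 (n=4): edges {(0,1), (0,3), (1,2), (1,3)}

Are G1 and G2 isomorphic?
Yes, isomorphic

The graphs are isomorphic.
One valid mapping φ: V(G1) → V(G2): 0→1, 1→2, 2→0, 3→3

Verify φ preserves adjacency — for each edge of G1, its image is an edge of G2:
  (0,1) → (φ(0),φ(1)) = (1,2) ∈ E(G2) ✓
  (0,2) → (φ(0),φ(2)) = (0,1) ∈ E(G2) ✓
  (0,3) → (φ(0),φ(3)) = (1,3) ∈ E(G2) ✓
  (2,3) → (φ(2),φ(3)) = (0,3) ∈ E(G2) ✓
All 4 edges of G1 map to edges of G2, and |E(G1)| = |E(G2)| = 4, so φ is a bijection on edges as well as vertices. Hence G1 ≅ G2.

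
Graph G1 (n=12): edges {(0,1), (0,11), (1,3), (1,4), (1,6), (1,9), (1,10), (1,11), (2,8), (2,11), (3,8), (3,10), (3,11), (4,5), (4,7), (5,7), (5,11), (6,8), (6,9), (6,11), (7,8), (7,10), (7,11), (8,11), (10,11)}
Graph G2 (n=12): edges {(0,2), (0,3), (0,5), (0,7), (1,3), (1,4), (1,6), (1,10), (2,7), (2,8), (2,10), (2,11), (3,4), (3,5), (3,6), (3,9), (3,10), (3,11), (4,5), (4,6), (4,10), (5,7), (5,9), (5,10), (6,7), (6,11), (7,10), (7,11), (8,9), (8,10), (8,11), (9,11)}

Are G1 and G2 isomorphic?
No, not isomorphic

The graphs are NOT isomorphic.

Degrees in G1: deg(0)=2, deg(1)=7, deg(2)=2, deg(3)=4, deg(4)=3, deg(5)=3, deg(6)=4, deg(7)=5, deg(8)=5, deg(9)=2, deg(10)=4, deg(11)=9.
Sorted degree sequence of G1: [9, 7, 5, 5, 4, 4, 4, 3, 3, 2, 2, 2].
Degrees in G2: deg(0)=4, deg(1)=4, deg(2)=5, deg(3)=8, deg(4)=5, deg(5)=6, deg(6)=5, deg(7)=6, deg(8)=4, deg(9)=4, deg(10)=7, deg(11)=6.
Sorted degree sequence of G2: [8, 7, 6, 6, 6, 5, 5, 5, 4, 4, 4, 4].
The (sorted) degree sequence is an isomorphism invariant, so since G1 and G2 have different degree sequences they cannot be isomorphic.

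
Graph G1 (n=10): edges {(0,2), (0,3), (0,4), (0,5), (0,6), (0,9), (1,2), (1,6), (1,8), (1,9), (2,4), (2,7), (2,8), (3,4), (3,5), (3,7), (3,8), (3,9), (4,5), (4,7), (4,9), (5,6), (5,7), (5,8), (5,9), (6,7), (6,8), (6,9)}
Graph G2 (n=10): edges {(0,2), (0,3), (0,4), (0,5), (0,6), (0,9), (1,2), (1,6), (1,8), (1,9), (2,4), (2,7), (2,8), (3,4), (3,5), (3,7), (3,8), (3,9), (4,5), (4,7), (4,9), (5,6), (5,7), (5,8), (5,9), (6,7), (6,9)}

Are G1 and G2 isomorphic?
No, not isomorphic

The graphs are NOT isomorphic.

Counting edges: G1 has 28 edge(s); G2 has 27 edge(s).
Edge count is an isomorphism invariant (a bijection on vertices induces a bijection on edges), so differing edge counts rule out isomorphism.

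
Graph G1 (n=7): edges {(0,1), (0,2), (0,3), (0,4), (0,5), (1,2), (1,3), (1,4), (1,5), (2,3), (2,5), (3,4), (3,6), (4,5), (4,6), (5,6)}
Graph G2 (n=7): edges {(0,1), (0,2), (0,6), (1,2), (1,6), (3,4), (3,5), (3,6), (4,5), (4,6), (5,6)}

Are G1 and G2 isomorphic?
No, not isomorphic

The graphs are NOT isomorphic.

Counting triangles (3-cliques): G1 has 14, G2 has 6.
Triangle count is an isomorphism invariant, so differing triangle counts rule out isomorphism.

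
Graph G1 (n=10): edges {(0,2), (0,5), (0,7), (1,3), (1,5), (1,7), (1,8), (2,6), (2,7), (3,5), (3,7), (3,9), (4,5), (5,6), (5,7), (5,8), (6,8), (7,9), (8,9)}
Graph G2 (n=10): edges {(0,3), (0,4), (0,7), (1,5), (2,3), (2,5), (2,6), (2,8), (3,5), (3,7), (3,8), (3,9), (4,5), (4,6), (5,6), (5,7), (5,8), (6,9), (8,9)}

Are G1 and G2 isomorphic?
Yes, isomorphic

The graphs are isomorphic.
One valid mapping φ: V(G1) → V(G2): 0→7, 1→2, 2→0, 3→8, 4→1, 5→5, 6→4, 7→3, 8→6, 9→9

Verify φ preserves adjacency — for each edge of G1, its image is an edge of G2:
  (0,2) → (φ(0),φ(2)) = (0,7) ∈ E(G2) ✓
  (0,5) → (φ(0),φ(5)) = (5,7) ∈ E(G2) ✓
  (0,7) → (φ(0),φ(7)) = (3,7) ∈ E(G2) ✓
  (1,3) → (φ(1),φ(3)) = (2,8) ∈ E(G2) ✓
  (1,5) → (φ(1),φ(5)) = (2,5) ∈ E(G2) ✓
  (1,7) → (φ(1),φ(7)) = (2,3) ∈ E(G2) ✓
  (1,8) → (φ(1),φ(8)) = (2,6) ∈ E(G2) ✓
  (2,6) → (φ(2),φ(6)) = (0,4) ∈ E(G2) ✓
  (2,7) → (φ(2),φ(7)) = (0,3) ∈ E(G2) ✓
  (3,5) → (φ(3),φ(5)) = (5,8) ∈ E(G2) ✓
  (3,7) → (φ(3),φ(7)) = (3,8) ∈ E(G2) ✓
  (3,9) → (φ(3),φ(9)) = (8,9) ∈ E(G2) ✓
  (4,5) → (φ(4),φ(5)) = (1,5) ∈ E(G2) ✓
  (5,6) → (φ(5),φ(6)) = (4,5) ∈ E(G2) ✓
  (5,7) → (φ(5),φ(7)) = (3,5) ∈ E(G2) ✓
  (5,8) → (φ(5),φ(8)) = (5,6) ∈ E(G2) ✓
  (6,8) → (φ(6),φ(8)) = (4,6) ∈ E(G2) ✓
  (7,9) → (φ(7),φ(9)) = (3,9) ∈ E(G2) ✓
  (8,9) → (φ(8),φ(9)) = (6,9) ∈ E(G2) ✓
All 19 edges of G1 map to edges of G2, and |E(G1)| = |E(G2)| = 19, so φ is a bijection on edges as well as vertices. Hence G1 ≅ G2.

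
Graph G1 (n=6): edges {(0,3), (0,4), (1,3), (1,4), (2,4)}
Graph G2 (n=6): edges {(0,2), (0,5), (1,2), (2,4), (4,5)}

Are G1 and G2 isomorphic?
Yes, isomorphic

The graphs are isomorphic.
One valid mapping φ: V(G1) → V(G2): 0→0, 1→4, 2→1, 3→5, 4→2, 5→3

Verify φ preserves adjacency — for each edge of G1, its image is an edge of G2:
  (0,3) → (φ(0),φ(3)) = (0,5) ∈ E(G2) ✓
  (0,4) → (φ(0),φ(4)) = (0,2) ∈ E(G2) ✓
  (1,3) → (φ(1),φ(3)) = (4,5) ∈ E(G2) ✓
  (1,4) → (φ(1),φ(4)) = (2,4) ∈ E(G2) ✓
  (2,4) → (φ(2),φ(4)) = (1,2) ∈ E(G2) ✓
All 5 edges of G1 map to edges of G2, and |E(G1)| = |E(G2)| = 5, so φ is a bijection on edges as well as vertices. Hence G1 ≅ G2.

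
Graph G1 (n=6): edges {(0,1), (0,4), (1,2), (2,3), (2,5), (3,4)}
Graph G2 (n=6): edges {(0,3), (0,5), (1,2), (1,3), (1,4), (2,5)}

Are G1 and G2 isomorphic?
Yes, isomorphic

The graphs are isomorphic.
One valid mapping φ: V(G1) → V(G2): 0→0, 1→3, 2→1, 3→2, 4→5, 5→4

Verify φ preserves adjacency — for each edge of G1, its image is an edge of G2:
  (0,1) → (φ(0),φ(1)) = (0,3) ∈ E(G2) ✓
  (0,4) → (φ(0),φ(4)) = (0,5) ∈ E(G2) ✓
  (1,2) → (φ(1),φ(2)) = (1,3) ∈ E(G2) ✓
  (2,3) → (φ(2),φ(3)) = (1,2) ∈ E(G2) ✓
  (2,5) → (φ(2),φ(5)) = (1,4) ∈ E(G2) ✓
  (3,4) → (φ(3),φ(4)) = (2,5) ∈ E(G2) ✓
All 6 edges of G1 map to edges of G2, and |E(G1)| = |E(G2)| = 6, so φ is a bijection on edges as well as vertices. Hence G1 ≅ G2.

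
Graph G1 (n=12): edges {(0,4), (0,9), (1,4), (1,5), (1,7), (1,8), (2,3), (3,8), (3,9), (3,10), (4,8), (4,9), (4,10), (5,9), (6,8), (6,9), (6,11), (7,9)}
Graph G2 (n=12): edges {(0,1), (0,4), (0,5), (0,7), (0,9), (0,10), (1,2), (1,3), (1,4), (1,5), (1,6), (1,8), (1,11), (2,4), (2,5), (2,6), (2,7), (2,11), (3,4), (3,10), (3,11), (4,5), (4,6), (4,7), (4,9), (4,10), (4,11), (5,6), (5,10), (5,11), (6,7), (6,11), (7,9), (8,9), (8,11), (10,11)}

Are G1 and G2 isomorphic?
No, not isomorphic

The graphs are NOT isomorphic.

Degrees in G1: deg(0)=2, deg(1)=4, deg(2)=1, deg(3)=4, deg(4)=5, deg(5)=2, deg(6)=3, deg(7)=2, deg(8)=4, deg(9)=6, deg(10)=2, deg(11)=1.
Sorted degree sequence of G1: [6, 5, 4, 4, 4, 3, 2, 2, 2, 2, 1, 1].
Degrees in G2: deg(0)=6, deg(1)=8, deg(2)=6, deg(3)=4, deg(4)=10, deg(5)=7, deg(6)=6, deg(7)=5, deg(8)=3, deg(9)=4, deg(10)=5, deg(11)=8.
Sorted degree sequence of G2: [10, 8, 8, 7, 6, 6, 6, 5, 5, 4, 4, 3].
The (sorted) degree sequence is an isomorphism invariant, so since G1 and G2 have different degree sequences they cannot be isomorphic.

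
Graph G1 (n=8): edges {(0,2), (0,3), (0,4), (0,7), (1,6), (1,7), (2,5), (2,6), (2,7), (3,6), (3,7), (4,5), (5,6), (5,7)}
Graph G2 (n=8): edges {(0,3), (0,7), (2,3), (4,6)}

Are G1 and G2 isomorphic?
No, not isomorphic

The graphs are NOT isomorphic.

Connected components of G1: 1 component(s) with vertex sets [[0, 1, 2, 3, 4, 5, 6, 7]], sizes [8].
Connected components of G2: 4 component(s) with vertex sets [[1], [5], [4, 6], [0, 2, 3, 7]], sizes [1, 1, 2, 4].
The number of connected components (and the multiset of component sizes) is an isomorphism invariant — an isomorphism maps each component of G1 bijectively onto a component of G2. Since G1 has 1 component(s) and G2 has 4, they cannot be isomorphic.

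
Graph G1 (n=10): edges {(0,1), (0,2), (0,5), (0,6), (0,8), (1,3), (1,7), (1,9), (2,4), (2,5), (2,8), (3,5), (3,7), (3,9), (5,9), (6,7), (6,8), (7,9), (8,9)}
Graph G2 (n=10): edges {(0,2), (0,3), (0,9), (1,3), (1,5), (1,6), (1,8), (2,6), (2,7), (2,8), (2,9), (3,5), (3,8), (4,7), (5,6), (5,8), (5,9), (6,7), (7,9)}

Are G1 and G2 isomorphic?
Yes, isomorphic

The graphs are isomorphic.
One valid mapping φ: V(G1) → V(G2): 0→2, 1→8, 2→7, 3→1, 4→4, 5→6, 6→0, 7→3, 8→9, 9→5

Verify φ preserves adjacency — for each edge of G1, its image is an edge of G2:
  (0,1) → (φ(0),φ(1)) = (2,8) ∈ E(G2) ✓
  (0,2) → (φ(0),φ(2)) = (2,7) ∈ E(G2) ✓
  (0,5) → (φ(0),φ(5)) = (2,6) ∈ E(G2) ✓
  (0,6) → (φ(0),φ(6)) = (0,2) ∈ E(G2) ✓
  (0,8) → (φ(0),φ(8)) = (2,9) ∈ E(G2) ✓
  (1,3) → (φ(1),φ(3)) = (1,8) ∈ E(G2) ✓
  (1,7) → (φ(1),φ(7)) = (3,8) ∈ E(G2) ✓
  (1,9) → (φ(1),φ(9)) = (5,8) ∈ E(G2) ✓
  (2,4) → (φ(2),φ(4)) = (4,7) ∈ E(G2) ✓
  (2,5) → (φ(2),φ(5)) = (6,7) ∈ E(G2) ✓
  (2,8) → (φ(2),φ(8)) = (7,9) ∈ E(G2) ✓
  (3,5) → (φ(3),φ(5)) = (1,6) ∈ E(G2) ✓
  (3,7) → (φ(3),φ(7)) = (1,3) ∈ E(G2) ✓
  (3,9) → (φ(3),φ(9)) = (1,5) ∈ E(G2) ✓
  (5,9) → (φ(5),φ(9)) = (5,6) ∈ E(G2) ✓
  (6,7) → (φ(6),φ(7)) = (0,3) ∈ E(G2) ✓
  (6,8) → (φ(6),φ(8)) = (0,9) ∈ E(G2) ✓
  (7,9) → (φ(7),φ(9)) = (3,5) ∈ E(G2) ✓
  (8,9) → (φ(8),φ(9)) = (5,9) ∈ E(G2) ✓
All 19 edges of G1 map to edges of G2, and |E(G1)| = |E(G2)| = 19, so φ is a bijection on edges as well as vertices. Hence G1 ≅ G2.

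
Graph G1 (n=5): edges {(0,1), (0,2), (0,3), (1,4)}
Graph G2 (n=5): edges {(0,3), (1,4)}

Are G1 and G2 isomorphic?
No, not isomorphic

The graphs are NOT isomorphic.

Counting edges: G1 has 4 edge(s); G2 has 2 edge(s).
Edge count is an isomorphism invariant (a bijection on vertices induces a bijection on edges), so differing edge counts rule out isomorphism.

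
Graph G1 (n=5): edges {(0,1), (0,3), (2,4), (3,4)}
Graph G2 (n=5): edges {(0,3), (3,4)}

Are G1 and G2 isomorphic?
No, not isomorphic

The graphs are NOT isomorphic.

Counting edges: G1 has 4 edge(s); G2 has 2 edge(s).
Edge count is an isomorphism invariant (a bijection on vertices induces a bijection on edges), so differing edge counts rule out isomorphism.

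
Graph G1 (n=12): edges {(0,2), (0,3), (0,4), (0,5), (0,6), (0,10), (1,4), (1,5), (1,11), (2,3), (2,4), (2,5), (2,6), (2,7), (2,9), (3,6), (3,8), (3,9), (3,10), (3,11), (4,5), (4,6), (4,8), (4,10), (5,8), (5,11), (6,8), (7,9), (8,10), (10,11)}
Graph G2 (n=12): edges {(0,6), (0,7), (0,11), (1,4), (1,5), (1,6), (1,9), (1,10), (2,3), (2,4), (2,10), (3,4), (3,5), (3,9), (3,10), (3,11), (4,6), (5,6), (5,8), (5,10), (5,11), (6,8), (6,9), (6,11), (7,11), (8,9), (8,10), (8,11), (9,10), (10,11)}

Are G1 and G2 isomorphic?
Yes, isomorphic

The graphs are isomorphic.
One valid mapping φ: V(G1) → V(G2): 0→5, 1→2, 2→11, 3→6, 4→10, 5→3, 6→8, 7→7, 8→9, 9→0, 10→1, 11→4

Verify φ preserves adjacency — for each edge of G1, its image is an edge of G2:
  (0,2) → (φ(0),φ(2)) = (5,11) ∈ E(G2) ✓
  (0,3) → (φ(0),φ(3)) = (5,6) ∈ E(G2) ✓
  (0,4) → (φ(0),φ(4)) = (5,10) ∈ E(G2) ✓
  (0,5) → (φ(0),φ(5)) = (3,5) ∈ E(G2) ✓
  (0,6) → (φ(0),φ(6)) = (5,8) ∈ E(G2) ✓
  (0,10) → (φ(0),φ(10)) = (1,5) ∈ E(G2) ✓
  (1,4) → (φ(1),φ(4)) = (2,10) ∈ E(G2) ✓
  (1,5) → (φ(1),φ(5)) = (2,3) ∈ E(G2) ✓
  (1,11) → (φ(1),φ(11)) = (2,4) ∈ E(G2) ✓
  (2,3) → (φ(2),φ(3)) = (6,11) ∈ E(G2) ✓
  (2,4) → (φ(2),φ(4)) = (10,11) ∈ E(G2) ✓
  (2,5) → (φ(2),φ(5)) = (3,11) ∈ E(G2) ✓
  (2,6) → (φ(2),φ(6)) = (8,11) ∈ E(G2) ✓
  (2,7) → (φ(2),φ(7)) = (7,11) ∈ E(G2) ✓
  (2,9) → (φ(2),φ(9)) = (0,11) ∈ E(G2) ✓
  (3,6) → (φ(3),φ(6)) = (6,8) ∈ E(G2) ✓
  (3,8) → (φ(3),φ(8)) = (6,9) ∈ E(G2) ✓
  (3,9) → (φ(3),φ(9)) = (0,6) ∈ E(G2) ✓
  (3,10) → (φ(3),φ(10)) = (1,6) ∈ E(G2) ✓
  (3,11) → (φ(3),φ(11)) = (4,6) ∈ E(G2) ✓
  (4,5) → (φ(4),φ(5)) = (3,10) ∈ E(G2) ✓
  (4,6) → (φ(4),φ(6)) = (8,10) ∈ E(G2) ✓
  (4,8) → (φ(4),φ(8)) = (9,10) ∈ E(G2) ✓
  (4,10) → (φ(4),φ(10)) = (1,10) ∈ E(G2) ✓
  (5,8) → (φ(5),φ(8)) = (3,9) ∈ E(G2) ✓
  (5,11) → (φ(5),φ(11)) = (3,4) ∈ E(G2) ✓
  (6,8) → (φ(6),φ(8)) = (8,9) ∈ E(G2) ✓
  (7,9) → (φ(7),φ(9)) = (0,7) ∈ E(G2) ✓
  (8,10) → (φ(8),φ(10)) = (1,9) ∈ E(G2) ✓
  (10,11) → (φ(10),φ(11)) = (1,4) ∈ E(G2) ✓
All 30 edges of G1 map to edges of G2, and |E(G1)| = |E(G2)| = 30, so φ is a bijection on edges as well as vertices. Hence G1 ≅ G2.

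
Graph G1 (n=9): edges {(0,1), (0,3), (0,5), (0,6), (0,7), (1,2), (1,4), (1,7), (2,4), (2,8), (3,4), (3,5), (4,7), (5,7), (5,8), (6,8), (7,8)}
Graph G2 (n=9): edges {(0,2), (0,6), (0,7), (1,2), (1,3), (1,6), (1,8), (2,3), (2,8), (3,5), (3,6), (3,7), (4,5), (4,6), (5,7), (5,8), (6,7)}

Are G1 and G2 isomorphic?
Yes, isomorphic

The graphs are isomorphic.
One valid mapping φ: V(G1) → V(G2): 0→6, 1→1, 2→8, 3→0, 4→2, 5→7, 6→4, 7→3, 8→5

Verify φ preserves adjacency — for each edge of G1, its image is an edge of G2:
  (0,1) → (φ(0),φ(1)) = (1,6) ∈ E(G2) ✓
  (0,3) → (φ(0),φ(3)) = (0,6) ∈ E(G2) ✓
  (0,5) → (φ(0),φ(5)) = (6,7) ∈ E(G2) ✓
  (0,6) → (φ(0),φ(6)) = (4,6) ∈ E(G2) ✓
  (0,7) → (φ(0),φ(7)) = (3,6) ∈ E(G2) ✓
  (1,2) → (φ(1),φ(2)) = (1,8) ∈ E(G2) ✓
  (1,4) → (φ(1),φ(4)) = (1,2) ∈ E(G2) ✓
  (1,7) → (φ(1),φ(7)) = (1,3) ∈ E(G2) ✓
  (2,4) → (φ(2),φ(4)) = (2,8) ∈ E(G2) ✓
  (2,8) → (φ(2),φ(8)) = (5,8) ∈ E(G2) ✓
  (3,4) → (φ(3),φ(4)) = (0,2) ∈ E(G2) ✓
  (3,5) → (φ(3),φ(5)) = (0,7) ∈ E(G2) ✓
  (4,7) → (φ(4),φ(7)) = (2,3) ∈ E(G2) ✓
  (5,7) → (φ(5),φ(7)) = (3,7) ∈ E(G2) ✓
  (5,8) → (φ(5),φ(8)) = (5,7) ∈ E(G2) ✓
  (6,8) → (φ(6),φ(8)) = (4,5) ∈ E(G2) ✓
  (7,8) → (φ(7),φ(8)) = (3,5) ∈ E(G2) ✓
All 17 edges of G1 map to edges of G2, and |E(G1)| = |E(G2)| = 17, so φ is a bijection on edges as well as vertices. Hence G1 ≅ G2.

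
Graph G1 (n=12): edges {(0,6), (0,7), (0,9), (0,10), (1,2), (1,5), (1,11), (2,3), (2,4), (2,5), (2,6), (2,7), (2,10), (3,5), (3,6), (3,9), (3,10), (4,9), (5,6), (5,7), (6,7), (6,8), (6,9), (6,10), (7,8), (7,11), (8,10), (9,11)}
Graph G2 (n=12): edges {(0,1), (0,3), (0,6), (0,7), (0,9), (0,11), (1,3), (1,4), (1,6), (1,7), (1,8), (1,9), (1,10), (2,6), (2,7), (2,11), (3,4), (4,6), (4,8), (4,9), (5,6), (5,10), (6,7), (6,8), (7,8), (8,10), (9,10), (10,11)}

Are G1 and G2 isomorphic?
Yes, isomorphic

The graphs are isomorphic.
One valid mapping φ: V(G1) → V(G2): 0→9, 1→2, 2→6, 3→8, 4→5, 5→7, 6→1, 7→0, 8→3, 9→10, 10→4, 11→11

Verify φ preserves adjacency — for each edge of G1, its image is an edge of G2:
  (0,6) → (φ(0),φ(6)) = (1,9) ∈ E(G2) ✓
  (0,7) → (φ(0),φ(7)) = (0,9) ∈ E(G2) ✓
  (0,9) → (φ(0),φ(9)) = (9,10) ∈ E(G2) ✓
  (0,10) → (φ(0),φ(10)) = (4,9) ∈ E(G2) ✓
  (1,2) → (φ(1),φ(2)) = (2,6) ∈ E(G2) ✓
  (1,5) → (φ(1),φ(5)) = (2,7) ∈ E(G2) ✓
  (1,11) → (φ(1),φ(11)) = (2,11) ∈ E(G2) ✓
  (2,3) → (φ(2),φ(3)) = (6,8) ∈ E(G2) ✓
  (2,4) → (φ(2),φ(4)) = (5,6) ∈ E(G2) ✓
  (2,5) → (φ(2),φ(5)) = (6,7) ∈ E(G2) ✓
  (2,6) → (φ(2),φ(6)) = (1,6) ∈ E(G2) ✓
  (2,7) → (φ(2),φ(7)) = (0,6) ∈ E(G2) ✓
  (2,10) → (φ(2),φ(10)) = (4,6) ∈ E(G2) ✓
  (3,5) → (φ(3),φ(5)) = (7,8) ∈ E(G2) ✓
  (3,6) → (φ(3),φ(6)) = (1,8) ∈ E(G2) ✓
  (3,9) → (φ(3),φ(9)) = (8,10) ∈ E(G2) ✓
  (3,10) → (φ(3),φ(10)) = (4,8) ∈ E(G2) ✓
  (4,9) → (φ(4),φ(9)) = (5,10) ∈ E(G2) ✓
  (5,6) → (φ(5),φ(6)) = (1,7) ∈ E(G2) ✓
  (5,7) → (φ(5),φ(7)) = (0,7) ∈ E(G2) ✓
  (6,7) → (φ(6),φ(7)) = (0,1) ∈ E(G2) ✓
  (6,8) → (φ(6),φ(8)) = (1,3) ∈ E(G2) ✓
  (6,9) → (φ(6),φ(9)) = (1,10) ∈ E(G2) ✓
  (6,10) → (φ(6),φ(10)) = (1,4) ∈ E(G2) ✓
  (7,8) → (φ(7),φ(8)) = (0,3) ∈ E(G2) ✓
  (7,11) → (φ(7),φ(11)) = (0,11) ∈ E(G2) ✓
  (8,10) → (φ(8),φ(10)) = (3,4) ∈ E(G2) ✓
  (9,11) → (φ(9),φ(11)) = (10,11) ∈ E(G2) ✓
All 28 edges of G1 map to edges of G2, and |E(G1)| = |E(G2)| = 28, so φ is a bijection on edges as well as vertices. Hence G1 ≅ G2.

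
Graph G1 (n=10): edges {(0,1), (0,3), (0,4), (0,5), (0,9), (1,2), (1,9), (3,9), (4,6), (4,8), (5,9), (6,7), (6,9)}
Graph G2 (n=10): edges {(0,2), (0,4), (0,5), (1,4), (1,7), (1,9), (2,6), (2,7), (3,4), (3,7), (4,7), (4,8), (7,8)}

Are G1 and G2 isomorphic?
Yes, isomorphic

The graphs are isomorphic.
One valid mapping φ: V(G1) → V(G2): 0→4, 1→1, 2→9, 3→3, 4→0, 5→8, 6→2, 7→6, 8→5, 9→7

Verify φ preserves adjacency — for each edge of G1, its image is an edge of G2:
  (0,1) → (φ(0),φ(1)) = (1,4) ∈ E(G2) ✓
  (0,3) → (φ(0),φ(3)) = (3,4) ∈ E(G2) ✓
  (0,4) → (φ(0),φ(4)) = (0,4) ∈ E(G2) ✓
  (0,5) → (φ(0),φ(5)) = (4,8) ∈ E(G2) ✓
  (0,9) → (φ(0),φ(9)) = (4,7) ∈ E(G2) ✓
  (1,2) → (φ(1),φ(2)) = (1,9) ∈ E(G2) ✓
  (1,9) → (φ(1),φ(9)) = (1,7) ∈ E(G2) ✓
  (3,9) → (φ(3),φ(9)) = (3,7) ∈ E(G2) ✓
  (4,6) → (φ(4),φ(6)) = (0,2) ∈ E(G2) ✓
  (4,8) → (φ(4),φ(8)) = (0,5) ∈ E(G2) ✓
  (5,9) → (φ(5),φ(9)) = (7,8) ∈ E(G2) ✓
  (6,7) → (φ(6),φ(7)) = (2,6) ∈ E(G2) ✓
  (6,9) → (φ(6),φ(9)) = (2,7) ∈ E(G2) ✓
All 13 edges of G1 map to edges of G2, and |E(G1)| = |E(G2)| = 13, so φ is a bijection on edges as well as vertices. Hence G1 ≅ G2.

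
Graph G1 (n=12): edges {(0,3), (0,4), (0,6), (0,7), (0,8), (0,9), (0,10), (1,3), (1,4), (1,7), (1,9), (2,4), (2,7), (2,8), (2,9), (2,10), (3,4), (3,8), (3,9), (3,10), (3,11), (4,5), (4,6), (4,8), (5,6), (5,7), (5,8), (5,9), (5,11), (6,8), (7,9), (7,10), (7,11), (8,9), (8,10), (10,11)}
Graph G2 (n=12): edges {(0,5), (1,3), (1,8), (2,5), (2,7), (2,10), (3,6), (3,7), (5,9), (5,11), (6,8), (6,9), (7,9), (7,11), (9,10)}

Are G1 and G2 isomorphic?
No, not isomorphic

The graphs are NOT isomorphic.

Connected components of G1: 1 component(s) with vertex sets [[0, 1, 2, 3, 4, 5, 6, 7, 8, 9, 10, 11]], sizes [12].
Connected components of G2: 2 component(s) with vertex sets [[4], [0, 1, 2, 3, 5, 6, 7, 8, 9, 10, 11]], sizes [1, 11].
The number of connected components (and the multiset of component sizes) is an isomorphism invariant — an isomorphism maps each component of G1 bijectively onto a component of G2. Since G1 has 1 component(s) and G2 has 2, they cannot be isomorphic.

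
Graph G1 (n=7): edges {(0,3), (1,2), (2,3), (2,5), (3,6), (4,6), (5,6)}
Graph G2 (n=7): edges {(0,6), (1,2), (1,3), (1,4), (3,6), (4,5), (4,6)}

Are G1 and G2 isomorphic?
Yes, isomorphic

The graphs are isomorphic.
One valid mapping φ: V(G1) → V(G2): 0→5, 1→2, 2→1, 3→4, 4→0, 5→3, 6→6

Verify φ preserves adjacency — for each edge of G1, its image is an edge of G2:
  (0,3) → (φ(0),φ(3)) = (4,5) ∈ E(G2) ✓
  (1,2) → (φ(1),φ(2)) = (1,2) ∈ E(G2) ✓
  (2,3) → (φ(2),φ(3)) = (1,4) ∈ E(G2) ✓
  (2,5) → (φ(2),φ(5)) = (1,3) ∈ E(G2) ✓
  (3,6) → (φ(3),φ(6)) = (4,6) ∈ E(G2) ✓
  (4,6) → (φ(4),φ(6)) = (0,6) ∈ E(G2) ✓
  (5,6) → (φ(5),φ(6)) = (3,6) ∈ E(G2) ✓
All 7 edges of G1 map to edges of G2, and |E(G1)| = |E(G2)| = 7, so φ is a bijection on edges as well as vertices. Hence G1 ≅ G2.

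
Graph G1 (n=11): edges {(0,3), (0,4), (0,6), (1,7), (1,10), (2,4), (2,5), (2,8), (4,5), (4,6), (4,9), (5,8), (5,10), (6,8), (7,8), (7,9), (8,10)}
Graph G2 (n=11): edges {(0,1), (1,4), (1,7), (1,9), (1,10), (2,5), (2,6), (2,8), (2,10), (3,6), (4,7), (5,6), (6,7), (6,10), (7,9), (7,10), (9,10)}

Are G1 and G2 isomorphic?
No, not isomorphic

The graphs are NOT isomorphic.

Counting triangles (3-cliques): G1 has 4, G2 has 8.
Triangle count is an isomorphism invariant, so differing triangle counts rule out isomorphism.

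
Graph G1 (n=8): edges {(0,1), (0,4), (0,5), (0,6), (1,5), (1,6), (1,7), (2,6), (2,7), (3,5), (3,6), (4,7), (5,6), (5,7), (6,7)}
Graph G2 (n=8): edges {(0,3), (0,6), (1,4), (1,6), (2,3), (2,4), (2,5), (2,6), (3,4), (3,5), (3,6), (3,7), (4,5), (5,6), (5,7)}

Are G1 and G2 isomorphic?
Yes, isomorphic

The graphs are isomorphic.
One valid mapping φ: V(G1) → V(G2): 0→4, 1→2, 2→0, 3→7, 4→1, 5→5, 6→3, 7→6

Verify φ preserves adjacency — for each edge of G1, its image is an edge of G2:
  (0,1) → (φ(0),φ(1)) = (2,4) ∈ E(G2) ✓
  (0,4) → (φ(0),φ(4)) = (1,4) ∈ E(G2) ✓
  (0,5) → (φ(0),φ(5)) = (4,5) ∈ E(G2) ✓
  (0,6) → (φ(0),φ(6)) = (3,4) ∈ E(G2) ✓
  (1,5) → (φ(1),φ(5)) = (2,5) ∈ E(G2) ✓
  (1,6) → (φ(1),φ(6)) = (2,3) ∈ E(G2) ✓
  (1,7) → (φ(1),φ(7)) = (2,6) ∈ E(G2) ✓
  (2,6) → (φ(2),φ(6)) = (0,3) ∈ E(G2) ✓
  (2,7) → (φ(2),φ(7)) = (0,6) ∈ E(G2) ✓
  (3,5) → (φ(3),φ(5)) = (5,7) ∈ E(G2) ✓
  (3,6) → (φ(3),φ(6)) = (3,7) ∈ E(G2) ✓
  (4,7) → (φ(4),φ(7)) = (1,6) ∈ E(G2) ✓
  (5,6) → (φ(5),φ(6)) = (3,5) ∈ E(G2) ✓
  (5,7) → (φ(5),φ(7)) = (5,6) ∈ E(G2) ✓
  (6,7) → (φ(6),φ(7)) = (3,6) ∈ E(G2) ✓
All 15 edges of G1 map to edges of G2, and |E(G1)| = |E(G2)| = 15, so φ is a bijection on edges as well as vertices. Hence G1 ≅ G2.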